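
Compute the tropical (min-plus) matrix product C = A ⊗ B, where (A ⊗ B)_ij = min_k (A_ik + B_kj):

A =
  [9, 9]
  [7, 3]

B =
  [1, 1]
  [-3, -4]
A ⊗ B =
  [6, 5]
  [0, -1]

Apply the min-plus product entry-by-entry:
  C[0][0] = min over k of (A[0][0] + B[0][0] = 9 + 1 = 10, A[0][1] + B[1][0] = 9 + -3 = 6) = 6 (attained at k = 1)
  C[0][1] = min over k of (A[0][0] + B[0][1] = 9 + 1 = 10, A[0][1] + B[1][1] = 9 + -4 = 5) = 5 (attained at k = 1)
  C[1][0] = min over k of (A[1][0] + B[0][0] = 7 + 1 = 8, A[1][1] + B[1][0] = 3 + -3 = 0) = 0 (attained at k = 1)
  C[1][1] = min over k of (A[1][0] + B[0][1] = 7 + 1 = 8, A[1][1] + B[1][1] = 3 + -4 = -1) = -1 (attained at k = 1)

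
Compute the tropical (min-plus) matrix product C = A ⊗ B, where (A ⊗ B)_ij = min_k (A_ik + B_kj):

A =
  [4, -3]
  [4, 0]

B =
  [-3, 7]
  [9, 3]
A ⊗ B =
  [1, 0]
  [1, 3]

Apply the min-plus product entry-by-entry:
  C[0][0] = min over k of (A[0][0] + B[0][0] = 4 + -3 = 1, A[0][1] + B[1][0] = -3 + 9 = 6) = 1 (attained at k = 0)
  C[0][1] = min over k of (A[0][0] + B[0][1] = 4 + 7 = 11, A[0][1] + B[1][1] = -3 + 3 = 0) = 0 (attained at k = 1)
  C[1][0] = min over k of (A[1][0] + B[0][0] = 4 + -3 = 1, A[1][1] + B[1][0] = 0 + 9 = 9) = 1 (attained at k = 0)
  C[1][1] = min over k of (A[1][0] + B[0][1] = 4 + 7 = 11, A[1][1] + B[1][1] = 0 + 3 = 3) = 3 (attained at k = 1)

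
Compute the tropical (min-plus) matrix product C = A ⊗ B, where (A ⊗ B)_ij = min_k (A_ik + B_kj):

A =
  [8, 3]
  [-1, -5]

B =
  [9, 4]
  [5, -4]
A ⊗ B =
  [8, -1]
  [0, -9]

Apply the min-plus product entry-by-entry:
  C[0][0] = min over k of (A[0][0] + B[0][0] = 8 + 9 = 17, A[0][1] + B[1][0] = 3 + 5 = 8) = 8 (attained at k = 1)
  C[0][1] = min over k of (A[0][0] + B[0][1] = 8 + 4 = 12, A[0][1] + B[1][1] = 3 + -4 = -1) = -1 (attained at k = 1)
  C[1][0] = min over k of (A[1][0] + B[0][0] = -1 + 9 = 8, A[1][1] + B[1][0] = -5 + 5 = 0) = 0 (attained at k = 1)
  C[1][1] = min over k of (A[1][0] + B[0][1] = -1 + 4 = 3, A[1][1] + B[1][1] = -5 + -4 = -9) = -9 (attained at k = 1)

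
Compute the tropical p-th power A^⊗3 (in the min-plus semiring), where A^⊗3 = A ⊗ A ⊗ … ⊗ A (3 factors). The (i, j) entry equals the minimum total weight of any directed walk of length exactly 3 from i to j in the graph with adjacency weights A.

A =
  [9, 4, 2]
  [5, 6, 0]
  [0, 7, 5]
A^⊗3 =
  [4, 6, 4]
  [5, 4, 2]
  [2, 9, 4]

Each entry (A^⊗3)_ij equals the minimum over all length-3 walks i = v_0 → v_1 → … → v_3 = j of Σ_t A[v_t][v_{t+1}]. For example, for (i, j) = (0, 2) we minimise over 9 possible intermediate vertex sequences; the minimum is 4, attained along the walk 0 → 2 → 0 → 2.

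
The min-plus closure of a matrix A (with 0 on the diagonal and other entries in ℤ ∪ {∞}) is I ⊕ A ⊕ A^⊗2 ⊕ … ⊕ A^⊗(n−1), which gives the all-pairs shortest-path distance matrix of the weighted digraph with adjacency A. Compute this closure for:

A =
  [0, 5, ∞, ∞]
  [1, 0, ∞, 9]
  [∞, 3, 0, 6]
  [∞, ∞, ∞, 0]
Closure =
  [0, 5, ∞, 14]
  [1, 0, ∞, 9]
  [4, 3, 0, 6]
  [∞, ∞, ∞, 0]

This is the Floyd-Warshall all-pairs shortest-path computation. For each intermediate vertex k = 0, 1, …, 3, update dist[i][j] ← min(dist[i][j], dist[i][k] + dist[k][j]). The final matrix gives, for each (i, j), the minimum total weight of any directed path from i to j (possibly empty when i = j).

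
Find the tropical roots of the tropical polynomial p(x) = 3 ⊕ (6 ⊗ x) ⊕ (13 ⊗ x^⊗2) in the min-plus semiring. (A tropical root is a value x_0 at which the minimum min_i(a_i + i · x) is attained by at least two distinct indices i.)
Roots: {-7, -3}

Each tropical root is a break point of the lower envelope of the lines y = a_i + i · x (there are 3 lines, with slopes 0, 1, ..., 2). Only the lines that attain the minimum somewhere contribute to roots; other lines are dominated. Here the surviving (envelope) indices are i = 2, i = 1, i = 0.
Intersections between consecutive envelope lines give the roots: for adjacent envelope indices i < j the intersection is x = (a_i − a_j) / (j − i). Reading off the sorted break points: {-7, -3}.
Verification: at each break x_0, at least two indices attain the minimum of min_i(a_i + i · x_0).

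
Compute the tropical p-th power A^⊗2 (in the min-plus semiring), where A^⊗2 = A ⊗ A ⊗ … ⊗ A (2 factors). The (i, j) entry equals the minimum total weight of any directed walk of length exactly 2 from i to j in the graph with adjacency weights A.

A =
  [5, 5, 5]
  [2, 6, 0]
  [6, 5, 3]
A^⊗2 =
  [7, 10, 5]
  [6, 5, 3]
  [7, 8, 5]

Each entry (A^⊗2)_ij equals the minimum over all length-2 walks i = v_0 → v_1 → … → v_2 = j of Σ_t A[v_t][v_{t+1}]. For example, for (i, j) = (0, 2) we minimise over 3 possible intermediate vertex sequences; the minimum is 5, attained along the walk 0 → 1 → 2.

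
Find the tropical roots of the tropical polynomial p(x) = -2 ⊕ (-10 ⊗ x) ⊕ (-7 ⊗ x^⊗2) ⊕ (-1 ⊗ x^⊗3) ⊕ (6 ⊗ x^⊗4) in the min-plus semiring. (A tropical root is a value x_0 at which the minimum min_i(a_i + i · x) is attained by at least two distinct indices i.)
Roots: {-7, -6, -3, 8}

Each tropical root is a break point of the lower envelope of the lines y = a_i + i · x (there are 5 lines, with slopes 0, 1, ..., 4). Only the lines that attain the minimum somewhere contribute to roots; other lines are dominated. Here the surviving (envelope) indices are i = 4, i = 3, i = 2, i = 1, i = 0.
Intersections between consecutive envelope lines give the roots: for adjacent envelope indices i < j the intersection is x = (a_i − a_j) / (j − i). Reading off the sorted break points: {-7, -6, -3, 8}.
Verification: at each break x_0, at least two indices attain the minimum of min_i(a_i + i · x_0).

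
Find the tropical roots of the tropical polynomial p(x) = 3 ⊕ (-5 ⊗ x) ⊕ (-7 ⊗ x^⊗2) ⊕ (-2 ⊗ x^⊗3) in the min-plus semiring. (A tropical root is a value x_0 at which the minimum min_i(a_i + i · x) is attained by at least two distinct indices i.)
Roots: {-5, 2, 8}

Each tropical root is a break point of the lower envelope of the lines y = a_i + i · x (there are 4 lines, with slopes 0, 1, ..., 3). Only the lines that attain the minimum somewhere contribute to roots; other lines are dominated. Here the surviving (envelope) indices are i = 3, i = 2, i = 1, i = 0.
Intersections between consecutive envelope lines give the roots: for adjacent envelope indices i < j the intersection is x = (a_i − a_j) / (j − i). Reading off the sorted break points: {-5, 2, 8}.
Verification: at each break x_0, at least two indices attain the minimum of min_i(a_i + i · x_0).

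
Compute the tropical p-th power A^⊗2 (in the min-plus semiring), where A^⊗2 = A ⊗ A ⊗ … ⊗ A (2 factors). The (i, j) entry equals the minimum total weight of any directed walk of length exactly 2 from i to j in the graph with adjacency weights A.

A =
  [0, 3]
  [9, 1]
A^⊗2 =
  [0, 3]
  [9, 2]

Each entry (A^⊗2)_ij equals the minimum over all length-2 walks i = v_0 → v_1 → … → v_2 = j of Σ_t A[v_t][v_{t+1}]. For example, for (i, j) = (0, 1) we minimise over 2 possible intermediate vertex sequences; the minimum is 3, attained along the walk 0 → 0 → 1.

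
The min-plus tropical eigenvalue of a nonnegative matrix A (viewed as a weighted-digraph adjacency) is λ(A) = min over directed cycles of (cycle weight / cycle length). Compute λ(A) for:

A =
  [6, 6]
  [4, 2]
λ(A) = 2

Enumerate directed cycles and compute their means (weight / length). Sample:
  cycle 0 → 0: weight = 6, length = 1, mean = 6/1 ≈ 6.000
  cycle 1 → 1: weight = 2, length = 1, mean = 2/1 ≈ 2.000
  cycle 0 → 1 → 0: weight = 10, length = 2, mean = 10/2 ≈ 5.000
  cycle 1 → 0 → 1: weight = 10, length = 2, mean = 10/2 ≈ 5.000
Minimum mean = 2.000, attained e.g. along the cycle 1 → 1 with weight 2 and length 1. So λ(A) = 2/1 = 2.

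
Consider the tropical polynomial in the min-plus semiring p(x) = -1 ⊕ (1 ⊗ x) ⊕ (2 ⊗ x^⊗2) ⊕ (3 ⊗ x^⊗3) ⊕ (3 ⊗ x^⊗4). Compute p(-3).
p(-3) = -9

A tropical monomial a ⊗ x^⊗i evaluates to a + i · x. Evaluating each term at x = -3:
  Term 0 contributes -1 + 0 · -3 = -1
  Term 1 contributes 1 + 1 · -3 = -2
  Term 2 contributes 2 + 2 · -3 = -4
  Term 3 contributes 3 + 3 · -3 = -6
  Term 4 contributes 3 + 4 · -3 = -9
p(-3) = ⊕ of these = min[-1, -2, -4, -6, -9] = -9.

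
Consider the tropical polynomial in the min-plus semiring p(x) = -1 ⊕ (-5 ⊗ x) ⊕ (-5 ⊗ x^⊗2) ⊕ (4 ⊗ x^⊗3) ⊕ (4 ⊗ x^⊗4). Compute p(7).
p(7) = -1

A tropical monomial a ⊗ x^⊗i evaluates to a + i · x. Evaluating each term at x = 7:
  Term 0 contributes -1 + 0 · 7 = -1
  Term 1 contributes -5 + 1 · 7 = 2
  Term 2 contributes -5 + 2 · 7 = 9
  Term 3 contributes 4 + 3 · 7 = 25
  Term 4 contributes 4 + 4 · 7 = 32
p(7) = ⊕ of these = min[-1, 2, 9, 25, 32] = -1.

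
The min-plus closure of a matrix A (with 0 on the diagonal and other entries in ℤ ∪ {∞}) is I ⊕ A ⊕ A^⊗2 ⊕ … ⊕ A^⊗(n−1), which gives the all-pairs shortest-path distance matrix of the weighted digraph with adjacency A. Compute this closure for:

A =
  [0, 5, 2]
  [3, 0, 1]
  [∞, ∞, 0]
Closure =
  [0, 5, 2]
  [3, 0, 1]
  [∞, ∞, 0]

This is the Floyd-Warshall all-pairs shortest-path computation. For each intermediate vertex k = 0, 1, …, 2, update dist[i][j] ← min(dist[i][j], dist[i][k] + dist[k][j]). The final matrix gives, for each (i, j), the minimum total weight of any directed path from i to j (possibly empty when i = j).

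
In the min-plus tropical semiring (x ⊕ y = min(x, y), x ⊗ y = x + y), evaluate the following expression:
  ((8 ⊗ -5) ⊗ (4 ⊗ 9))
((8 ⊗ -5) ⊗ (4 ⊗ 9)) = 16

Expand innermost to outermost. Recall ⊕ takes the minimum of its arguments and ⊗ takes their sum. Working out the expression ((8 ⊗ -5) ⊗ (4 ⊗ 9)) gives 16.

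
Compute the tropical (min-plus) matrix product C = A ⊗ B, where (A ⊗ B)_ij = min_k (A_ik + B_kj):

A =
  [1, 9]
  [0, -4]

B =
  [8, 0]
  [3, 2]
A ⊗ B =
  [9, 1]
  [-1, -2]

Apply the min-plus product entry-by-entry:
  C[0][0] = min over k of (A[0][0] + B[0][0] = 1 + 8 = 9, A[0][1] + B[1][0] = 9 + 3 = 12) = 9 (attained at k = 0)
  C[0][1] = min over k of (A[0][0] + B[0][1] = 1 + 0 = 1, A[0][1] + B[1][1] = 9 + 2 = 11) = 1 (attained at k = 0)
  C[1][0] = min over k of (A[1][0] + B[0][0] = 0 + 8 = 8, A[1][1] + B[1][0] = -4 + 3 = -1) = -1 (attained at k = 1)
  C[1][1] = min over k of (A[1][0] + B[0][1] = 0 + 0 = 0, A[1][1] + B[1][1] = -4 + 2 = -2) = -2 (attained at k = 1)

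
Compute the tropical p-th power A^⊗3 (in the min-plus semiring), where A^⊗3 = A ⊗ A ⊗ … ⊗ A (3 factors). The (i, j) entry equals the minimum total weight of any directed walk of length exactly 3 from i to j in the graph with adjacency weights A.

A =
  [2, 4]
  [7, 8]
A^⊗3 =
  [6, 8]
  [11, 13]

Each entry (A^⊗3)_ij equals the minimum over all length-3 walks i = v_0 → v_1 → … → v_3 = j of Σ_t A[v_t][v_{t+1}]. For example, for (i, j) = (0, 1) we minimise over 4 possible intermediate vertex sequences; the minimum is 8, attained along the walk 0 → 0 → 0 → 1.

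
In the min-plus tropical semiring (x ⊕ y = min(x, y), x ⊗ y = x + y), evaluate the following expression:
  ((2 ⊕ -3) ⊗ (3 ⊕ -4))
((2 ⊕ -3) ⊗ (3 ⊕ -4)) = -7

Expand innermost to outermost. Recall ⊕ takes the minimum of its arguments and ⊗ takes their sum. Working out the expression ((2 ⊕ -3) ⊗ (3 ⊕ -4)) gives -7.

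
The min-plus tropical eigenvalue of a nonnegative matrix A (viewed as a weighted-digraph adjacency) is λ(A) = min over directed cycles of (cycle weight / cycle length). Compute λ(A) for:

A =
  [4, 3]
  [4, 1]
λ(A) = 1

Enumerate directed cycles and compute their means (weight / length). Sample:
  cycle 0 → 0: weight = 4, length = 1, mean = 4/1 ≈ 4.000
  cycle 1 → 1: weight = 1, length = 1, mean = 1/1 ≈ 1.000
  cycle 0 → 1 → 0: weight = 7, length = 2, mean = 7/2 ≈ 3.500
  cycle 1 → 0 → 1: weight = 7, length = 2, mean = 7/2 ≈ 3.500
Minimum mean = 1.000, attained e.g. along the cycle 1 → 1 with weight 1 and length 1. So λ(A) = 1/1 = 1.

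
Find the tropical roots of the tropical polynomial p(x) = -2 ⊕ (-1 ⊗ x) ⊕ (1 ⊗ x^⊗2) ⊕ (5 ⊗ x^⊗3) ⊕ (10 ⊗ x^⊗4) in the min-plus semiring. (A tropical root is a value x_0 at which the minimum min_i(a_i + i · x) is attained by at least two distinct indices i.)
Roots: {-5, -4, -2, -1}

Each tropical root is a break point of the lower envelope of the lines y = a_i + i · x (there are 5 lines, with slopes 0, 1, ..., 4). Only the lines that attain the minimum somewhere contribute to roots; other lines are dominated. Here the surviving (envelope) indices are i = 4, i = 3, i = 2, i = 1, i = 0.
Intersections between consecutive envelope lines give the roots: for adjacent envelope indices i < j the intersection is x = (a_i − a_j) / (j − i). Reading off the sorted break points: {-5, -4, -2, -1}.
Verification: at each break x_0, at least two indices attain the minimum of min_i(a_i + i · x_0).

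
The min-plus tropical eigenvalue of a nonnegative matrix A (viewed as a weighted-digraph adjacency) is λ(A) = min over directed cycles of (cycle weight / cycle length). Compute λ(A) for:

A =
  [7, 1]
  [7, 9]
λ(A) = 4

Enumerate directed cycles and compute their means (weight / length). Sample:
  cycle 0 → 0: weight = 7, length = 1, mean = 7/1 ≈ 7.000
  cycle 1 → 1: weight = 9, length = 1, mean = 9/1 ≈ 9.000
  cycle 0 → 1 → 0: weight = 8, length = 2, mean = 8/2 ≈ 4.000
  cycle 1 → 0 → 1: weight = 8, length = 2, mean = 8/2 ≈ 4.000
Minimum mean = 4.000, attained e.g. along the cycle 0 → 1 → 0 with weight 8 and length 2. So λ(A) = 8/2 = 4.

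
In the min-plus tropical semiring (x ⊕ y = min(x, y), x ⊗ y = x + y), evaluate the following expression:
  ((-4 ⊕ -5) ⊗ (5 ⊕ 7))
((-4 ⊕ -5) ⊗ (5 ⊕ 7)) = 0

Expand innermost to outermost. Recall ⊕ takes the minimum of its arguments and ⊗ takes their sum. Working out the expression ((-4 ⊕ -5) ⊗ (5 ⊕ 7)) gives 0.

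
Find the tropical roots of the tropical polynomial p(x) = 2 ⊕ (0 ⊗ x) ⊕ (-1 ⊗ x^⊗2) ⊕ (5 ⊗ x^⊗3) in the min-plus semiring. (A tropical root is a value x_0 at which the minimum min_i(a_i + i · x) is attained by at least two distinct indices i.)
Roots: {-6, 1, 2}

Each tropical root is a break point of the lower envelope of the lines y = a_i + i · x (there are 4 lines, with slopes 0, 1, ..., 3). Only the lines that attain the minimum somewhere contribute to roots; other lines are dominated. Here the surviving (envelope) indices are i = 3, i = 2, i = 1, i = 0.
Intersections between consecutive envelope lines give the roots: for adjacent envelope indices i < j the intersection is x = (a_i − a_j) / (j − i). Reading off the sorted break points: {-6, 1, 2}.
Verification: at each break x_0, at least two indices attain the minimum of min_i(a_i + i · x_0).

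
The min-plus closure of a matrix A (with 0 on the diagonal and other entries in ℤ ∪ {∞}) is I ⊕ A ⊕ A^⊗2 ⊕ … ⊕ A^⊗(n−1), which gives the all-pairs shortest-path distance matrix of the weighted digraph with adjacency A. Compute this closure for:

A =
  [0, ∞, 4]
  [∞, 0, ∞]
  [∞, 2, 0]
Closure =
  [0, 6, 4]
  [∞, 0, ∞]
  [∞, 2, 0]

This is the Floyd-Warshall all-pairs shortest-path computation. For each intermediate vertex k = 0, 1, …, 2, update dist[i][j] ← min(dist[i][j], dist[i][k] + dist[k][j]). The final matrix gives, for each (i, j), the minimum total weight of any directed path from i to j (possibly empty when i = j).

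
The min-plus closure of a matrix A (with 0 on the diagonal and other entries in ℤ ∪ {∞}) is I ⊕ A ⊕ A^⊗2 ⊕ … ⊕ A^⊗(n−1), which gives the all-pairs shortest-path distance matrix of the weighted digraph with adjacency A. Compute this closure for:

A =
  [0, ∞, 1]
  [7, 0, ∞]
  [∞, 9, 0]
Closure =
  [0, 10, 1]
  [7, 0, 8]
  [16, 9, 0]

This is the Floyd-Warshall all-pairs shortest-path computation. For each intermediate vertex k = 0, 1, …, 2, update dist[i][j] ← min(dist[i][j], dist[i][k] + dist[k][j]). The final matrix gives, for each (i, j), the minimum total weight of any directed path from i to j (possibly empty when i = j).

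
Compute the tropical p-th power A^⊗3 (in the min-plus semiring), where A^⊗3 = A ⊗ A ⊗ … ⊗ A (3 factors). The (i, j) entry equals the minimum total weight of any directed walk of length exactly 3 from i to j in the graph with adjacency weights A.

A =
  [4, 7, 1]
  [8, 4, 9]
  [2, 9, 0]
A^⊗3 =
  [3, 10, 1]
  [11, 12, 9]
  [2, 9, 0]

Each entry (A^⊗3)_ij equals the minimum over all length-3 walks i = v_0 → v_1 → … → v_3 = j of Σ_t A[v_t][v_{t+1}]. For example, for (i, j) = (0, 2) we minimise over 9 possible intermediate vertex sequences; the minimum is 1, attained along the walk 0 → 2 → 2 → 2.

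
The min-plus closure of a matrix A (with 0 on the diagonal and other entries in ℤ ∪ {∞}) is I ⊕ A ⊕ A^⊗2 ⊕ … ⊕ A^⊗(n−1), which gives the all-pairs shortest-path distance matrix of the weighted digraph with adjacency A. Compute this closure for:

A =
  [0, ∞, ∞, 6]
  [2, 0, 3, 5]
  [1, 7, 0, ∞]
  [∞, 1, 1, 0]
Closure =
  [0, 7, 7, 6]
  [2, 0, 3, 5]
  [1, 7, 0, 7]
  [2, 1, 1, 0]

This is the Floyd-Warshall all-pairs shortest-path computation. For each intermediate vertex k = 0, 1, …, 3, update dist[i][j] ← min(dist[i][j], dist[i][k] + dist[k][j]). The final matrix gives, for each (i, j), the minimum total weight of any directed path from i to j (possibly empty when i = j).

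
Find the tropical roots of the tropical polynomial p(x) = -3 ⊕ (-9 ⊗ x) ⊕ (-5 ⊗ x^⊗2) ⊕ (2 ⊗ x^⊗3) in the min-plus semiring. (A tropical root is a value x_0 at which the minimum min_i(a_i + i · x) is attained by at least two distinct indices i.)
Roots: {-7, -4, 6}

Each tropical root is a break point of the lower envelope of the lines y = a_i + i · x (there are 4 lines, with slopes 0, 1, ..., 3). Only the lines that attain the minimum somewhere contribute to roots; other lines are dominated. Here the surviving (envelope) indices are i = 3, i = 2, i = 1, i = 0.
Intersections between consecutive envelope lines give the roots: for adjacent envelope indices i < j the intersection is x = (a_i − a_j) / (j − i). Reading off the sorted break points: {-7, -4, 6}.
Verification: at each break x_0, at least two indices attain the minimum of min_i(a_i + i · x_0).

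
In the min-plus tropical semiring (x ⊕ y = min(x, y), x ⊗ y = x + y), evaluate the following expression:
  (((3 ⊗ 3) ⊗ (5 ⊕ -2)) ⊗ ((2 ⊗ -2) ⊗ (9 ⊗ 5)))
(((3 ⊗ 3) ⊗ (5 ⊕ -2)) ⊗ ((2 ⊗ -2) ⊗ (9 ⊗ 5))) = 18

Expand innermost to outermost. Recall ⊕ takes the minimum of its arguments and ⊗ takes their sum. Working out the expression (((3 ⊗ 3) ⊗ (5 ⊕ -2)) ⊗ ((2 ⊗ -2) ⊗ (9 ⊗ 5))) gives 18.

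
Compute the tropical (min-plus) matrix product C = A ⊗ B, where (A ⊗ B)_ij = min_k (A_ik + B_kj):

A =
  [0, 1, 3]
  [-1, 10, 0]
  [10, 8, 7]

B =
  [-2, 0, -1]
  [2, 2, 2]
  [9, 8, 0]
A ⊗ B =
  [-2, 0, -1]
  [-3, -1, -2]
  [8, 10, 7]

Apply the min-plus product entry-by-entry:
  C[0][0] = min over k of (A[0][0] + B[0][0] = 0 + -2 = -2, A[0][1] + B[1][0] = 1 + 2 = 3, A[0][2] + B[2][0] = 3 + 9 = 12) = -2 (attained at k = 0)
  C[0][1] = min over k of (A[0][0] + B[0][1] = 0 + 0 = 0, A[0][1] + B[1][1] = 1 + 2 = 3, A[0][2] + B[2][1] = 3 + 8 = 11) = 0 (attained at k = 0)
  C[0][2] = min over k of (A[0][0] + B[0][2] = 0 + -1 = -1, A[0][1] + B[1][2] = 1 + 2 = 3, A[0][2] + B[2][2] = 3 + 0 = 3) = -1 (attained at k = 0)
  C[1][0] = min over k of (A[1][0] + B[0][0] = -1 + -2 = -3, A[1][1] + B[1][0] = 10 + 2 = 12, A[1][2] + B[2][0] = 0 + 9 = 9) = -3 (attained at k = 0)
  C[1][1] = min over k of (A[1][0] + B[0][1] = -1 + 0 = -1, A[1][1] + B[1][1] = 10 + 2 = 12, A[1][2] + B[2][1] = 0 + 8 = 8) = -1 (attained at k = 0)
  C[1][2] = min over k of (A[1][0] + B[0][2] = -1 + -1 = -2, A[1][1] + B[1][2] = 10 + 2 = 12, A[1][2] + B[2][2] = 0 + 0 = 0) = -2 (attained at k = 0)
  C[2][0] = min over k of (A[2][0] + B[0][0] = 10 + -2 = 8, A[2][1] + B[1][0] = 8 + 2 = 10, A[2][2] + B[2][0] = 7 + 9 = 16) = 8 (attained at k = 0)
  C[2][1] = min over k of (A[2][0] + B[0][1] = 10 + 0 = 10, A[2][1] + B[1][1] = 8 + 2 = 10, A[2][2] + B[2][1] = 7 + 8 = 15) = 10 (attained at k = 0)
  C[2][2] = min over k of (A[2][0] + B[0][2] = 10 + -1 = 9, A[2][1] + B[1][2] = 8 + 2 = 10, A[2][2] + B[2][2] = 7 + 0 = 7) = 7 (attained at k = 2)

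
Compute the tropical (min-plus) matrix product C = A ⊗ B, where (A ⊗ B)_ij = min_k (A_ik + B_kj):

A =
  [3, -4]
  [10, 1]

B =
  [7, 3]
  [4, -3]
A ⊗ B =
  [0, -7]
  [5, -2]

Apply the min-plus product entry-by-entry:
  C[0][0] = min over k of (A[0][0] + B[0][0] = 3 + 7 = 10, A[0][1] + B[1][0] = -4 + 4 = 0) = 0 (attained at k = 1)
  C[0][1] = min over k of (A[0][0] + B[0][1] = 3 + 3 = 6, A[0][1] + B[1][1] = -4 + -3 = -7) = -7 (attained at k = 1)
  C[1][0] = min over k of (A[1][0] + B[0][0] = 10 + 7 = 17, A[1][1] + B[1][0] = 1 + 4 = 5) = 5 (attained at k = 1)
  C[1][1] = min over k of (A[1][0] + B[0][1] = 10 + 3 = 13, A[1][1] + B[1][1] = 1 + -3 = -2) = -2 (attained at k = 1)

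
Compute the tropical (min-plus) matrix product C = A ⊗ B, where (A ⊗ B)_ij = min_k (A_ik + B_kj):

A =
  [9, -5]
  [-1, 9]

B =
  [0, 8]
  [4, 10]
A ⊗ B =
  [-1, 5]
  [-1, 7]

Apply the min-plus product entry-by-entry:
  C[0][0] = min over k of (A[0][0] + B[0][0] = 9 + 0 = 9, A[0][1] + B[1][0] = -5 + 4 = -1) = -1 (attained at k = 1)
  C[0][1] = min over k of (A[0][0] + B[0][1] = 9 + 8 = 17, A[0][1] + B[1][1] = -5 + 10 = 5) = 5 (attained at k = 1)
  C[1][0] = min over k of (A[1][0] + B[0][0] = -1 + 0 = -1, A[1][1] + B[1][0] = 9 + 4 = 13) = -1 (attained at k = 0)
  C[1][1] = min over k of (A[1][0] + B[0][1] = -1 + 8 = 7, A[1][1] + B[1][1] = 9 + 10 = 19) = 7 (attained at k = 0)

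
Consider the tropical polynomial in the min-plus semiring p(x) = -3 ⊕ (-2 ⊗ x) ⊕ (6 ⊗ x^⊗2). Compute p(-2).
p(-2) = -4

A tropical monomial a ⊗ x^⊗i evaluates to a + i · x. Evaluating each term at x = -2:
  Term 0 contributes -3 + 0 · -2 = -3
  Term 1 contributes -2 + 1 · -2 = -4
  Term 2 contributes 6 + 2 · -2 = 2
p(-2) = ⊕ of these = min[-3, -4, 2] = -4.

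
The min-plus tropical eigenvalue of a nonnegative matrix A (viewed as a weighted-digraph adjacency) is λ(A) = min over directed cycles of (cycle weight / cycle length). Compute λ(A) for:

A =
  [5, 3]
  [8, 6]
λ(A) = 5

Enumerate directed cycles and compute their means (weight / length). Sample:
  cycle 0 → 0: weight = 5, length = 1, mean = 5/1 ≈ 5.000
  cycle 1 → 1: weight = 6, length = 1, mean = 6/1 ≈ 6.000
  cycle 0 → 1 → 0: weight = 11, length = 2, mean = 11/2 ≈ 5.500
  cycle 1 → 0 → 1: weight = 11, length = 2, mean = 11/2 ≈ 5.500
Minimum mean = 5.000, attained e.g. along the cycle 0 → 0 with weight 5 and length 1. So λ(A) = 5/1 = 5.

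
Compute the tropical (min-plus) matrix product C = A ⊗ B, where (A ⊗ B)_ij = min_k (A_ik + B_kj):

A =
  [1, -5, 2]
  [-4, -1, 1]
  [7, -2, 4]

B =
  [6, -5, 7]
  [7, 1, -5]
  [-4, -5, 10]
A ⊗ B =
  [-2, -4, -10]
  [-3, -9, -6]
  [0, -1, -7]

Apply the min-plus product entry-by-entry:
  C[0][0] = min over k of (A[0][0] + B[0][0] = 1 + 6 = 7, A[0][1] + B[1][0] = -5 + 7 = 2, A[0][2] + B[2][0] = 2 + -4 = -2) = -2 (attained at k = 2)
  C[0][1] = min over k of (A[0][0] + B[0][1] = 1 + -5 = -4, A[0][1] + B[1][1] = -5 + 1 = -4, A[0][2] + B[2][1] = 2 + -5 = -3) = -4 (attained at k = 0)
  C[0][2] = min over k of (A[0][0] + B[0][2] = 1 + 7 = 8, A[0][1] + B[1][2] = -5 + -5 = -10, A[0][2] + B[2][2] = 2 + 10 = 12) = -10 (attained at k = 1)
  C[1][0] = min over k of (A[1][0] + B[0][0] = -4 + 6 = 2, A[1][1] + B[1][0] = -1 + 7 = 6, A[1][2] + B[2][0] = 1 + -4 = -3) = -3 (attained at k = 2)
  C[1][1] = min over k of (A[1][0] + B[0][1] = -4 + -5 = -9, A[1][1] + B[1][1] = -1 + 1 = 0, A[1][2] + B[2][1] = 1 + -5 = -4) = -9 (attained at k = 0)
  C[1][2] = min over k of (A[1][0] + B[0][2] = -4 + 7 = 3, A[1][1] + B[1][2] = -1 + -5 = -6, A[1][2] + B[2][2] = 1 + 10 = 11) = -6 (attained at k = 1)
  C[2][0] = min over k of (A[2][0] + B[0][0] = 7 + 6 = 13, A[2][1] + B[1][0] = -2 + 7 = 5, A[2][2] + B[2][0] = 4 + -4 = 0) = 0 (attained at k = 2)
  C[2][1] = min over k of (A[2][0] + B[0][1] = 7 + -5 = 2, A[2][1] + B[1][1] = -2 + 1 = -1, A[2][2] + B[2][1] = 4 + -5 = -1) = -1 (attained at k = 1)
  C[2][2] = min over k of (A[2][0] + B[0][2] = 7 + 7 = 14, A[2][1] + B[1][2] = -2 + -5 = -7, A[2][2] + B[2][2] = 4 + 10 = 14) = -7 (attained at k = 1)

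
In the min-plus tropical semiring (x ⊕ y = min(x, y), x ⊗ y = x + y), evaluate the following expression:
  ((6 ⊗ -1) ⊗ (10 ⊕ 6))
((6 ⊗ -1) ⊗ (10 ⊕ 6)) = 11

Expand innermost to outermost. Recall ⊕ takes the minimum of its arguments and ⊗ takes their sum. Working out the expression ((6 ⊗ -1) ⊗ (10 ⊕ 6)) gives 11.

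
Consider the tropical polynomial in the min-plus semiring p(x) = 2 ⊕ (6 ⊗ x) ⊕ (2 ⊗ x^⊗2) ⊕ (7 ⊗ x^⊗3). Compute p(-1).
p(-1) = 0

A tropical monomial a ⊗ x^⊗i evaluates to a + i · x. Evaluating each term at x = -1:
  Term 0 contributes 2 + 0 · -1 = 2
  Term 1 contributes 6 + 1 · -1 = 5
  Term 2 contributes 2 + 2 · -1 = 0
  Term 3 contributes 7 + 3 · -1 = 4
p(-1) = ⊕ of these = min[2, 5, 0, 4] = 0.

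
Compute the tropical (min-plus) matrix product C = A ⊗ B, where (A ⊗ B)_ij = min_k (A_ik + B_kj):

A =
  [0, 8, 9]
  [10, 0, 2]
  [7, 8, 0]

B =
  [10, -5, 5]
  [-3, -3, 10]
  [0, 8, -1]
A ⊗ B =
  [5, -5, 5]
  [-3, -3, 1]
  [0, 2, -1]

Apply the min-plus product entry-by-entry:
  C[0][0] = min over k of (A[0][0] + B[0][0] = 0 + 10 = 10, A[0][1] + B[1][0] = 8 + -3 = 5, A[0][2] + B[2][0] = 9 + 0 = 9) = 5 (attained at k = 1)
  C[0][1] = min over k of (A[0][0] + B[0][1] = 0 + -5 = -5, A[0][1] + B[1][1] = 8 + -3 = 5, A[0][2] + B[2][1] = 9 + 8 = 17) = -5 (attained at k = 0)
  C[0][2] = min over k of (A[0][0] + B[0][2] = 0 + 5 = 5, A[0][1] + B[1][2] = 8 + 10 = 18, A[0][2] + B[2][2] = 9 + -1 = 8) = 5 (attained at k = 0)
  C[1][0] = min over k of (A[1][0] + B[0][0] = 10 + 10 = 20, A[1][1] + B[1][0] = 0 + -3 = -3, A[1][2] + B[2][0] = 2 + 0 = 2) = -3 (attained at k = 1)
  C[1][1] = min over k of (A[1][0] + B[0][1] = 10 + -5 = 5, A[1][1] + B[1][1] = 0 + -3 = -3, A[1][2] + B[2][1] = 2 + 8 = 10) = -3 (attained at k = 1)
  C[1][2] = min over k of (A[1][0] + B[0][2] = 10 + 5 = 15, A[1][1] + B[1][2] = 0 + 10 = 10, A[1][2] + B[2][2] = 2 + -1 = 1) = 1 (attained at k = 2)
  C[2][0] = min over k of (A[2][0] + B[0][0] = 7 + 10 = 17, A[2][1] + B[1][0] = 8 + -3 = 5, A[2][2] + B[2][0] = 0 + 0 = 0) = 0 (attained at k = 2)
  C[2][1] = min over k of (A[2][0] + B[0][1] = 7 + -5 = 2, A[2][1] + B[1][1] = 8 + -3 = 5, A[2][2] + B[2][1] = 0 + 8 = 8) = 2 (attained at k = 0)
  C[2][2] = min over k of (A[2][0] + B[0][2] = 7 + 5 = 12, A[2][1] + B[1][2] = 8 + 10 = 18, A[2][2] + B[2][2] = 0 + -1 = -1) = -1 (attained at k = 2)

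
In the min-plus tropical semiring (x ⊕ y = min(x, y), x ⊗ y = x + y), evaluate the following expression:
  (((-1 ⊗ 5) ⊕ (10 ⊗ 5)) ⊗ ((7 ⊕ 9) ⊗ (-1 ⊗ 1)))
(((-1 ⊗ 5) ⊕ (10 ⊗ 5)) ⊗ ((7 ⊕ 9) ⊗ (-1 ⊗ 1))) = 11

Expand innermost to outermost. Recall ⊕ takes the minimum of its arguments and ⊗ takes their sum. Working out the expression (((-1 ⊗ 5) ⊕ (10 ⊗ 5)) ⊗ ((7 ⊕ 9) ⊗ (-1 ⊗ 1))) gives 11.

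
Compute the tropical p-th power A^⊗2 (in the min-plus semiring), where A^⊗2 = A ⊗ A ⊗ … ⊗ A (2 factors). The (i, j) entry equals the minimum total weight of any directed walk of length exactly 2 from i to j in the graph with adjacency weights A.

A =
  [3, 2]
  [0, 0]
A^⊗2 =
  [2, 2]
  [0, 0]

Each entry (A^⊗2)_ij equals the minimum over all length-2 walks i = v_0 → v_1 → … → v_2 = j of Σ_t A[v_t][v_{t+1}]. For example, for (i, j) = (0, 1) we minimise over 2 possible intermediate vertex sequences; the minimum is 2, attained along the walk 0 → 1 → 1.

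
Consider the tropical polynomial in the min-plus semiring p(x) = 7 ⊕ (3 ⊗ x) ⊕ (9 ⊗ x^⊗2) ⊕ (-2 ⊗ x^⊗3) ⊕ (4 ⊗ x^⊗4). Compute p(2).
p(2) = 4

A tropical monomial a ⊗ x^⊗i evaluates to a + i · x. Evaluating each term at x = 2:
  Term 0 contributes 7 + 0 · 2 = 7
  Term 1 contributes 3 + 1 · 2 = 5
  Term 2 contributes 9 + 2 · 2 = 13
  Term 3 contributes -2 + 3 · 2 = 4
  Term 4 contributes 4 + 4 · 2 = 12
p(2) = ⊕ of these = min[7, 5, 13, 4, 12] = 4.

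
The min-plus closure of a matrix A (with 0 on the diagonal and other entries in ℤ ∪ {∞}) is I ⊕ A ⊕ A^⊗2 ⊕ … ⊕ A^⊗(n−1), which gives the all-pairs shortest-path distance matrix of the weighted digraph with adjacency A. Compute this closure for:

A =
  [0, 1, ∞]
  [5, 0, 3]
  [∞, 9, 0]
Closure =
  [0, 1, 4]
  [5, 0, 3]
  [14, 9, 0]

This is the Floyd-Warshall all-pairs shortest-path computation. For each intermediate vertex k = 0, 1, …, 2, update dist[i][j] ← min(dist[i][j], dist[i][k] + dist[k][j]). The final matrix gives, for each (i, j), the minimum total weight of any directed path from i to j (possibly empty when i = j).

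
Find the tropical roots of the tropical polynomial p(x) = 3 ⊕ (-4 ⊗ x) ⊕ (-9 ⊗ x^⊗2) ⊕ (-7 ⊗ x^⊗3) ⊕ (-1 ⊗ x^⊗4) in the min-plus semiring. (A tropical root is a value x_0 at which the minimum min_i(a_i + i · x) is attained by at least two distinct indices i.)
Roots: {-6, -2, 5, 7}

Each tropical root is a break point of the lower envelope of the lines y = a_i + i · x (there are 5 lines, with slopes 0, 1, ..., 4). Only the lines that attain the minimum somewhere contribute to roots; other lines are dominated. Here the surviving (envelope) indices are i = 4, i = 3, i = 2, i = 1, i = 0.
Intersections between consecutive envelope lines give the roots: for adjacent envelope indices i < j the intersection is x = (a_i − a_j) / (j − i). Reading off the sorted break points: {-6, -2, 5, 7}.
Verification: at each break x_0, at least two indices attain the minimum of min_i(a_i + i · x_0).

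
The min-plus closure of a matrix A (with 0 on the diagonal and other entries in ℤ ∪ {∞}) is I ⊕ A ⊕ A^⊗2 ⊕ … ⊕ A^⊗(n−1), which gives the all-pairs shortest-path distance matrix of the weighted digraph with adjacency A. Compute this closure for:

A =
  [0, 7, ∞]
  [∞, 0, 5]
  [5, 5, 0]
Closure =
  [0, 7, 12]
  [10, 0, 5]
  [5, 5, 0]

This is the Floyd-Warshall all-pairs shortest-path computation. For each intermediate vertex k = 0, 1, …, 2, update dist[i][j] ← min(dist[i][j], dist[i][k] + dist[k][j]). The final matrix gives, for each (i, j), the minimum total weight of any directed path from i to j (possibly empty when i = j).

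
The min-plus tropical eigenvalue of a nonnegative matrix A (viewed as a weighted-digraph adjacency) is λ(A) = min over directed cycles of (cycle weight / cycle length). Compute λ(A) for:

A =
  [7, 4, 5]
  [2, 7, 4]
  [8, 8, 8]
λ(A) = 3

Enumerate directed cycles and compute their means (weight / length). Sample:
  cycle 0 → 0: weight = 7, length = 1, mean = 7/1 ≈ 7.000
  cycle 1 → 1: weight = 7, length = 1, mean = 7/1 ≈ 7.000
  cycle 2 → 2: weight = 8, length = 1, mean = 8/1 ≈ 8.000
  cycle 0 → 1 → 0: weight = 6, length = 2, mean = 6/2 ≈ 3.000
  cycle 0 → 2 → 0: weight = 13, length = 2, mean = 13/2 ≈ 6.500
  cycle 1 → 0 → 1: weight = 6, length = 2, mean = 6/2 ≈ 3.000
Minimum mean = 3.000, attained e.g. along the cycle 0 → 1 → 0 with weight 6 and length 2. So λ(A) = 6/2 = 3.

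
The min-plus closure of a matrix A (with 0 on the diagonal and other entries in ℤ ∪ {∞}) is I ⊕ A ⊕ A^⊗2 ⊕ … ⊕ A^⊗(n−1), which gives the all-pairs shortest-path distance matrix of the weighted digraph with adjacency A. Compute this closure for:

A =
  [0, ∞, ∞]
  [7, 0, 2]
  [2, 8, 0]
Closure =
  [0, ∞, ∞]
  [4, 0, 2]
  [2, 8, 0]

This is the Floyd-Warshall all-pairs shortest-path computation. For each intermediate vertex k = 0, 1, …, 2, update dist[i][j] ← min(dist[i][j], dist[i][k] + dist[k][j]). The final matrix gives, for each (i, j), the minimum total weight of any directed path from i to j (possibly empty when i = j).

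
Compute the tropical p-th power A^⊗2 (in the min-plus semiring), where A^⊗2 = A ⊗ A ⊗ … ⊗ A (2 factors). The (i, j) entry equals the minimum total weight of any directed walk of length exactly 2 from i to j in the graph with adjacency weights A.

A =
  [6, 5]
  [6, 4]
A^⊗2 =
  [11, 9]
  [10, 8]

Each entry (A^⊗2)_ij equals the minimum over all length-2 walks i = v_0 → v_1 → … → v_2 = j of Σ_t A[v_t][v_{t+1}]. For example, for (i, j) = (0, 1) we minimise over 2 possible intermediate vertex sequences; the minimum is 9, attained along the walk 0 → 1 → 1.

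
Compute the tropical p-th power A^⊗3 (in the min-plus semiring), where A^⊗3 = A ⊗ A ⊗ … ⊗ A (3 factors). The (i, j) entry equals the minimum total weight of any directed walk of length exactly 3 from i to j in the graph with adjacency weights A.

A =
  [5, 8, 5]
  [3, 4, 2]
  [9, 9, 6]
A^⊗3 =
  [15, 16, 14]
  [11, 12, 10]
  [16, 17, 15]

Each entry (A^⊗3)_ij equals the minimum over all length-3 walks i = v_0 → v_1 → … → v_3 = j of Σ_t A[v_t][v_{t+1}]. For example, for (i, j) = (0, 2) we minimise over 9 possible intermediate vertex sequences; the minimum is 14, attained along the walk 0 → 1 → 1 → 2.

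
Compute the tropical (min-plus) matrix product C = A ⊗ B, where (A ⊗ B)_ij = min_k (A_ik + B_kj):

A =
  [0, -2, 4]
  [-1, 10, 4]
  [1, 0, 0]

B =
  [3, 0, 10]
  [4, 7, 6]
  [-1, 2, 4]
A ⊗ B =
  [2, 0, 4]
  [2, -1, 8]
  [-1, 1, 4]

Apply the min-plus product entry-by-entry:
  C[0][0] = min over k of (A[0][0] + B[0][0] = 0 + 3 = 3, A[0][1] + B[1][0] = -2 + 4 = 2, A[0][2] + B[2][0] = 4 + -1 = 3) = 2 (attained at k = 1)
  C[0][1] = min over k of (A[0][0] + B[0][1] = 0 + 0 = 0, A[0][1] + B[1][1] = -2 + 7 = 5, A[0][2] + B[2][1] = 4 + 2 = 6) = 0 (attained at k = 0)
  C[0][2] = min over k of (A[0][0] + B[0][2] = 0 + 10 = 10, A[0][1] + B[1][2] = -2 + 6 = 4, A[0][2] + B[2][2] = 4 + 4 = 8) = 4 (attained at k = 1)
  C[1][0] = min over k of (A[1][0] + B[0][0] = -1 + 3 = 2, A[1][1] + B[1][0] = 10 + 4 = 14, A[1][2] + B[2][0] = 4 + -1 = 3) = 2 (attained at k = 0)
  C[1][1] = min over k of (A[1][0] + B[0][1] = -1 + 0 = -1, A[1][1] + B[1][1] = 10 + 7 = 17, A[1][2] + B[2][1] = 4 + 2 = 6) = -1 (attained at k = 0)
  C[1][2] = min over k of (A[1][0] + B[0][2] = -1 + 10 = 9, A[1][1] + B[1][2] = 10 + 6 = 16, A[1][2] + B[2][2] = 4 + 4 = 8) = 8 (attained at k = 2)
  C[2][0] = min over k of (A[2][0] + B[0][0] = 1 + 3 = 4, A[2][1] + B[1][0] = 0 + 4 = 4, A[2][2] + B[2][0] = 0 + -1 = -1) = -1 (attained at k = 2)
  C[2][1] = min over k of (A[2][0] + B[0][1] = 1 + 0 = 1, A[2][1] + B[1][1] = 0 + 7 = 7, A[2][2] + B[2][1] = 0 + 2 = 2) = 1 (attained at k = 0)
  C[2][2] = min over k of (A[2][0] + B[0][2] = 1 + 10 = 11, A[2][1] + B[1][2] = 0 + 6 = 6, A[2][2] + B[2][2] = 0 + 4 = 4) = 4 (attained at k = 2)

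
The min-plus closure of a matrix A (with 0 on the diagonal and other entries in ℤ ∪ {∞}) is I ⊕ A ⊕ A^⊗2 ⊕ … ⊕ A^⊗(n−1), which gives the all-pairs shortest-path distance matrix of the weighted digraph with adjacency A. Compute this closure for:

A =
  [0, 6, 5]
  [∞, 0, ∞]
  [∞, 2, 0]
Closure =
  [0, 6, 5]
  [∞, 0, ∞]
  [∞, 2, 0]

This is the Floyd-Warshall all-pairs shortest-path computation. For each intermediate vertex k = 0, 1, …, 2, update dist[i][j] ← min(dist[i][j], dist[i][k] + dist[k][j]). The final matrix gives, for each (i, j), the minimum total weight of any directed path from i to j (possibly empty when i = j).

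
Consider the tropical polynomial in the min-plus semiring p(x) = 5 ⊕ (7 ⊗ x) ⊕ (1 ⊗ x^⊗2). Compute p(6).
p(6) = 5

A tropical monomial a ⊗ x^⊗i evaluates to a + i · x. Evaluating each term at x = 6:
  Term 0 contributes 5 + 0 · 6 = 5
  Term 1 contributes 7 + 1 · 6 = 13
  Term 2 contributes 1 + 2 · 6 = 13
p(6) = ⊕ of these = min[5, 13, 13] = 5.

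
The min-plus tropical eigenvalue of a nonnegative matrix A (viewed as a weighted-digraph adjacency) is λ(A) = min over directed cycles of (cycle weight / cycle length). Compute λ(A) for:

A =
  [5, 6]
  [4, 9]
λ(A) = 5

Enumerate directed cycles and compute their means (weight / length). Sample:
  cycle 0 → 0: weight = 5, length = 1, mean = 5/1 ≈ 5.000
  cycle 1 → 1: weight = 9, length = 1, mean = 9/1 ≈ 9.000
  cycle 0 → 1 → 0: weight = 10, length = 2, mean = 10/2 ≈ 5.000
  cycle 1 → 0 → 1: weight = 10, length = 2, mean = 10/2 ≈ 5.000
Minimum mean = 5.000, attained e.g. along the cycle 0 → 0 with weight 5 and length 1. So λ(A) = 5/1 = 5.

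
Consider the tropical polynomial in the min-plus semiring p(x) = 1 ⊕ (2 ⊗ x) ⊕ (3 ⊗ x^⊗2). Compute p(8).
p(8) = 1

A tropical monomial a ⊗ x^⊗i evaluates to a + i · x. Evaluating each term at x = 8:
  Term 0 contributes 1 + 0 · 8 = 1
  Term 1 contributes 2 + 1 · 8 = 10
  Term 2 contributes 3 + 2 · 8 = 19
p(8) = ⊕ of these = min[1, 10, 19] = 1.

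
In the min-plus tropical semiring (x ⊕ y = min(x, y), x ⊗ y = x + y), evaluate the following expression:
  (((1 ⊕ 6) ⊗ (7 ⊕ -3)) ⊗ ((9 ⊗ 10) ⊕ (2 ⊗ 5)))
(((1 ⊕ 6) ⊗ (7 ⊕ -3)) ⊗ ((9 ⊗ 10) ⊕ (2 ⊗ 5))) = 5

Expand innermost to outermost. Recall ⊕ takes the minimum of its arguments and ⊗ takes their sum. Working out the expression (((1 ⊕ 6) ⊗ (7 ⊕ -3)) ⊗ ((9 ⊗ 10) ⊕ (2 ⊗ 5))) gives 5.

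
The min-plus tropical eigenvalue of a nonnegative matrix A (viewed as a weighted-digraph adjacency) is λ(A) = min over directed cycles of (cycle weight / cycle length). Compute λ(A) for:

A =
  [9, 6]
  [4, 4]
λ(A) = 4

Enumerate directed cycles and compute their means (weight / length). Sample:
  cycle 0 → 0: weight = 9, length = 1, mean = 9/1 ≈ 9.000
  cycle 1 → 1: weight = 4, length = 1, mean = 4/1 ≈ 4.000
  cycle 0 → 1 → 0: weight = 10, length = 2, mean = 10/2 ≈ 5.000
  cycle 1 → 0 → 1: weight = 10, length = 2, mean = 10/2 ≈ 5.000
Minimum mean = 4.000, attained e.g. along the cycle 1 → 1 with weight 4 and length 1. So λ(A) = 4/1 = 4.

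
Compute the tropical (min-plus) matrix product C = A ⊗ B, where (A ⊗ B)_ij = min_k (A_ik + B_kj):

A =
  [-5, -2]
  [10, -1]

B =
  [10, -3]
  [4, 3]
A ⊗ B =
  [2, -8]
  [3, 2]

Apply the min-plus product entry-by-entry:
  C[0][0] = min over k of (A[0][0] + B[0][0] = -5 + 10 = 5, A[0][1] + B[1][0] = -2 + 4 = 2) = 2 (attained at k = 1)
  C[0][1] = min over k of (A[0][0] + B[0][1] = -5 + -3 = -8, A[0][1] + B[1][1] = -2 + 3 = 1) = -8 (attained at k = 0)
  C[1][0] = min over k of (A[1][0] + B[0][0] = 10 + 10 = 20, A[1][1] + B[1][0] = -1 + 4 = 3) = 3 (attained at k = 1)
  C[1][1] = min over k of (A[1][0] + B[0][1] = 10 + -3 = 7, A[1][1] + B[1][1] = -1 + 3 = 2) = 2 (attained at k = 1)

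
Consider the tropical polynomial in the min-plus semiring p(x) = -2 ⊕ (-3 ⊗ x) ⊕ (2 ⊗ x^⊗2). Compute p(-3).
p(-3) = -6

A tropical monomial a ⊗ x^⊗i evaluates to a + i · x. Evaluating each term at x = -3:
  Term 0 contributes -2 + 0 · -3 = -2
  Term 1 contributes -3 + 1 · -3 = -6
  Term 2 contributes 2 + 2 · -3 = -4
p(-3) = ⊕ of these = min[-2, -6, -4] = -6.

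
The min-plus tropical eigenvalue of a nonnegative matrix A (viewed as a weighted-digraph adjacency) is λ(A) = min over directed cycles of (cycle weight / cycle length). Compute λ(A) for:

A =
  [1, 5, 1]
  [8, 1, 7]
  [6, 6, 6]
λ(A) = 1

Enumerate directed cycles and compute their means (weight / length). Sample:
  cycle 0 → 0: weight = 1, length = 1, mean = 1/1 ≈ 1.000
  cycle 1 → 1: weight = 1, length = 1, mean = 1/1 ≈ 1.000
  cycle 2 → 2: weight = 6, length = 1, mean = 6/1 ≈ 6.000
  cycle 0 → 1 → 0: weight = 13, length = 2, mean = 13/2 ≈ 6.500
  cycle 0 → 2 → 0: weight = 7, length = 2, mean = 7/2 ≈ 3.500
  cycle 1 → 0 → 1: weight = 13, length = 2, mean = 13/2 ≈ 6.500
Minimum mean = 1.000, attained e.g. along the cycle 0 → 0 with weight 1 and length 1. So λ(A) = 1/1 = 1.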